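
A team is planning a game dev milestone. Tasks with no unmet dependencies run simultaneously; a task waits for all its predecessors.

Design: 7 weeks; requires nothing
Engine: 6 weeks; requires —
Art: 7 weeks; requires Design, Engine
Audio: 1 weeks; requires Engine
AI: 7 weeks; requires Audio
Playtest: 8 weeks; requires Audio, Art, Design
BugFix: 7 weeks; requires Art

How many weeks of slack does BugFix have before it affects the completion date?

The longest chain is Design→Art→Playtest = 7+7+8 = 22; overall finish 22 weeks.
The longest chain containing BugFix totals 21 weeks.
Slack of BugFix = 15 − 14 = 1 week.

1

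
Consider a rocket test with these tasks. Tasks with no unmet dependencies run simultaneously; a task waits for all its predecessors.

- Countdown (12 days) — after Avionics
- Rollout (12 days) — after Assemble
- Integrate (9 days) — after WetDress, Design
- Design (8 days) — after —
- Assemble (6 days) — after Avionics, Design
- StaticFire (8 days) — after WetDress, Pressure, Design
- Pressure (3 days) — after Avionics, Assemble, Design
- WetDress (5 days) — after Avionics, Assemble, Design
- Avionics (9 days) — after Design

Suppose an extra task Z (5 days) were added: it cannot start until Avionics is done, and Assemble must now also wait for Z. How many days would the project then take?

Originally the project takes 37 days.
With Z inserted, Assemble now waits for max(Avionics, Design, Z).
New critical path: Design→Avionics→Z→Assemble→WetDress→Integrate = 8+9+5+6+5+9 = 42 ⇒ 42 days.

42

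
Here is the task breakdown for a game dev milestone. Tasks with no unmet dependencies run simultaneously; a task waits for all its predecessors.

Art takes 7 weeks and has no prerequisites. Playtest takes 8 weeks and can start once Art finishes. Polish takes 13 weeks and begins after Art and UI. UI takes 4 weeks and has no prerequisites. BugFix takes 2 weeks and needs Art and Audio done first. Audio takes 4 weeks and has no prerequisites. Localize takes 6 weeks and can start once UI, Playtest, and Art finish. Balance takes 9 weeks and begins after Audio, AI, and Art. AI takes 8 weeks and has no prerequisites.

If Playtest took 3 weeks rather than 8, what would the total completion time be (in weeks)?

20

The binding path is Art→Playtest→Localize = 7+8+6 = 21; finish at 21 weeks.
Playtest is on the critical path; changing it to 3 makes that path 16 weeks.
New critical path: Art→Polish = 7+13 = 20 ⇒ 20 weeks.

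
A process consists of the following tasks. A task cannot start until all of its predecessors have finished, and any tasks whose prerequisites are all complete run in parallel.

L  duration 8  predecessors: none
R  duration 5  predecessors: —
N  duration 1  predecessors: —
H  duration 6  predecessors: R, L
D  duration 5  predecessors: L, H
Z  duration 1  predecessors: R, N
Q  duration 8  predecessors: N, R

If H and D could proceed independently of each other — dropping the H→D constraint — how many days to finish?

14

Before: longest chain L→H→D = 8+6+5 = 19, finish 19.
Without H→D, D's earliest start moves from 14 to 8.
After: L→H = 8+6 = 14 → 14 days.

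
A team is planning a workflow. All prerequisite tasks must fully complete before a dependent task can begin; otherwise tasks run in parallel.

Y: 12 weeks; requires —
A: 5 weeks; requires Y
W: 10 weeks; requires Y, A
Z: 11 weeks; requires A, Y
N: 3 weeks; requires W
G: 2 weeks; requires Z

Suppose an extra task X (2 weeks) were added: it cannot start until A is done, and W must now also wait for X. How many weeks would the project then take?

32

Originally the project takes 30 weeks.
With X inserted, W now waits for max(Y, A, X).
New critical path: Y→A→X→W→N = 12+5+2+10+3 = 32 ⇒ 32 weeks.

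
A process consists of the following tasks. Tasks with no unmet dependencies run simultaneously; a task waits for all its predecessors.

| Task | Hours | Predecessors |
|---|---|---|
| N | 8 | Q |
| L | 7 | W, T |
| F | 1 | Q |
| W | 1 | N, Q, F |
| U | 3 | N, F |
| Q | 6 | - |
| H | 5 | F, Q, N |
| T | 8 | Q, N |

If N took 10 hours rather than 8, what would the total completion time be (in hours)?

Actual critical path: Q→N→T→L = 6+8+8+7 = 29 ⇒ 29 hours.
N lies on that path, so at 10 hours the path becomes 31 hours.
That remains the longest chain; total 31 hours.

31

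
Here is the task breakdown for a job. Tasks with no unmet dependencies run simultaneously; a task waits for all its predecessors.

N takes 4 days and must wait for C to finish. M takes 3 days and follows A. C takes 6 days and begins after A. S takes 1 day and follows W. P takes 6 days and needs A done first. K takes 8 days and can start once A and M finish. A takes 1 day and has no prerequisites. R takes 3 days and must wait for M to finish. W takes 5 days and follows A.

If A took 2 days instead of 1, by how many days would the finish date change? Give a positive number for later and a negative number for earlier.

1

Baseline: A→M→K = 1+3+8 = 12 → 12 days.
A is on the critical path; changing it to 2 makes that path 13 days.
That remains the longest chain; total 13 days.
Change in finish: 13 − 12 = +1 days.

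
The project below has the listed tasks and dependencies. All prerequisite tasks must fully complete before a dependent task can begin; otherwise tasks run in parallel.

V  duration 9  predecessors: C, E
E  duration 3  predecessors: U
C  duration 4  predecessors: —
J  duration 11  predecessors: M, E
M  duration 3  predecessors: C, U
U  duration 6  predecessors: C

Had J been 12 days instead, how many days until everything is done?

Baseline: C→U→E→J = 4+6+3+11 = 24 → 24 days.
Since J is critical, the +1 change carries straight to that chain (now 25 days).
No other chain overtakes it, so the finish is 25 days.

25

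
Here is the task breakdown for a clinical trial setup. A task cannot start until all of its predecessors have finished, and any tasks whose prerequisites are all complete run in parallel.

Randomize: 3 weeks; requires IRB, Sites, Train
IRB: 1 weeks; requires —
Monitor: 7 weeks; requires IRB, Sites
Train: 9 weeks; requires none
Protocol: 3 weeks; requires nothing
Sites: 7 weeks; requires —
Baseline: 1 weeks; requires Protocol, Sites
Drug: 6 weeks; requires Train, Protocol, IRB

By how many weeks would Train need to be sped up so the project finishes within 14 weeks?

Current finish: 15 weeks; target: 14.
Train is on every critical path, so each week cut from Train cuts the finish by one (this holds down to a finish of 14).
Need 15 − 14 = 1 week off Train → Train becomes 8 weeks, finish becomes 14.

1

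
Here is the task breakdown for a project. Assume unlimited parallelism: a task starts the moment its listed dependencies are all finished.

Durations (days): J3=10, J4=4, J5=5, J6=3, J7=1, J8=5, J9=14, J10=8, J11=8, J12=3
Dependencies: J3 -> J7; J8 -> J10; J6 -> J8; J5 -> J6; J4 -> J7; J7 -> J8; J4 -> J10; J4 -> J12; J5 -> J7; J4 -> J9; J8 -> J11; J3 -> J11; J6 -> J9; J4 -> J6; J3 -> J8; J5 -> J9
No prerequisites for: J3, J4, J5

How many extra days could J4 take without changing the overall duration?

J3→J7→J8→J10 = 10+1+5+8 = 24 sets the makespan at 24 days.
Longest path through J4: 21 days (earliest finish 4, latest finish 7).
Float = 24 − 21 = 3.

3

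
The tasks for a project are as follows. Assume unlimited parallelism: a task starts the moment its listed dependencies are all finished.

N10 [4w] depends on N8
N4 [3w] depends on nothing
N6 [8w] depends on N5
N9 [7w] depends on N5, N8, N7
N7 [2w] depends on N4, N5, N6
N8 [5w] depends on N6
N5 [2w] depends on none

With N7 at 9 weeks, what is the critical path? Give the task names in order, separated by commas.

Critical path before the change: N5→N6→N8→N9 = 2+8+5+7 = 22 giving 22 weeks.
N7 has 3 weeks of float (longest path through it is 19).
The binding chain switches to N5→N6→N7→N9 = 2+8+9+7 = 26; finish 26 weeks.

N5, N6, N7, N9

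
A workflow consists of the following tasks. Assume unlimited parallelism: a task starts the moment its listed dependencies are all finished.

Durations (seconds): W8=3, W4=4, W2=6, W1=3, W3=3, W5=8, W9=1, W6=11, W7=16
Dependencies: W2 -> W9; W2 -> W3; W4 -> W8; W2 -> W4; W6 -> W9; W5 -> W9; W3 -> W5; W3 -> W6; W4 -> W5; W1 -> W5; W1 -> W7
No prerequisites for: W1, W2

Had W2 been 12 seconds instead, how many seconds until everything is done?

27

The binding path is W2→W3→W6→W9 = 6+3+11+1 = 21; finish at 21 seconds.
Since W2 is critical, the +6 change carries straight to that chain (now 27 seconds).
No other chain overtakes it, so the finish is 27 seconds.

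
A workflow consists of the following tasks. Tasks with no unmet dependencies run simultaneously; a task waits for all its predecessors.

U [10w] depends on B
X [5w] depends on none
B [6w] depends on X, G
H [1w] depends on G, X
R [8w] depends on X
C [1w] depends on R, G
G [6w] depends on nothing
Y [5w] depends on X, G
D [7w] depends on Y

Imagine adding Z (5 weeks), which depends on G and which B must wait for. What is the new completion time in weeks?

27

Originally the workflow takes 22 weeks.
With Z inserted, B now waits for max(X, G, Z).
New critical path: G→Z→B→U = 6+5+6+10 = 27 ⇒ 27 weeks.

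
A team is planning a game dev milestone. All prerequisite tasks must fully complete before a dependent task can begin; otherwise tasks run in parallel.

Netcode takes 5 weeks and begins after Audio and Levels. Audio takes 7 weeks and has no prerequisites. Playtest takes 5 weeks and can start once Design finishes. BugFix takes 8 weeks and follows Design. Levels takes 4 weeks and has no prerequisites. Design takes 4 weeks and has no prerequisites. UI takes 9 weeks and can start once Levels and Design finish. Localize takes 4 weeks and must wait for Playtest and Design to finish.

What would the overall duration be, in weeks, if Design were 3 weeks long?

Critical path before the change: Design→UI = 4+9 = 13 giving 13 weeks.
Since Design is critical, the -1 change carries straight to that chain (now 12 weeks).
New critical path: Levels→UI = 4+9 = 13 ⇒ 13 weeks.

13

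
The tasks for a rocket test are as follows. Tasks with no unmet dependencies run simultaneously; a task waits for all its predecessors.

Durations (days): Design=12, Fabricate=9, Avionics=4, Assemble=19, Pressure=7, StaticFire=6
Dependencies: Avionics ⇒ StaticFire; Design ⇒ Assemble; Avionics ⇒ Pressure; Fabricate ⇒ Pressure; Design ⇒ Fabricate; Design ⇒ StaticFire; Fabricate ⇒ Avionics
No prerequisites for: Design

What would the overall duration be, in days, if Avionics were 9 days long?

37

As given, the longest chain is Design→Fabricate→Avionics→Pressure = 12+9+4+7 = 32, so the finish is 32 days.
Avionics is on the critical path; changing it to 9 makes that path 37 days.
That remains the longest chain; total 37 days.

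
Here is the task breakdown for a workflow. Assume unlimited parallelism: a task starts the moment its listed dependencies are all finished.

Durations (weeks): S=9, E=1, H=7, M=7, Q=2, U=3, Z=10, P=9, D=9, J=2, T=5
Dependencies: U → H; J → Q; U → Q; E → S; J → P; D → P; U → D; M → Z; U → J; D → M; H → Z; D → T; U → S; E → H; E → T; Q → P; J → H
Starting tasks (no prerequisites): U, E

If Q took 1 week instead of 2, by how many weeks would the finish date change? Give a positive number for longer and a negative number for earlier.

0

Actual critical path: U→D→M→Z = 3+9+7+10 = 29 ⇒ 29 weeks.
The longest path through Q is only 16 weeks, so Q has float 13.
That remains the longest chain; total 29 weeks.
Change in finish: 29 − 29 = +0 weeks.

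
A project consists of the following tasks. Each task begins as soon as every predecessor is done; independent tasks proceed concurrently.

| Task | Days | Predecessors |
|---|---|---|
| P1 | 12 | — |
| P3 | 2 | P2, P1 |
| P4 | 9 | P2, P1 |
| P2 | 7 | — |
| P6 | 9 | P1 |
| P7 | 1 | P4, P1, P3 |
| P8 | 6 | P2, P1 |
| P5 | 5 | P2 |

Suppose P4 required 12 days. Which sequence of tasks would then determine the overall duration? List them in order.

As given, the longest chain is P1→P4→P7 = 12+9+1 = 22, so the finish is 22 days.
Since P4 is critical, the +3 change carries straight to that chain (now 25 days).
No other chain overtakes it, so the finish is 25 days.

P1, P4, P7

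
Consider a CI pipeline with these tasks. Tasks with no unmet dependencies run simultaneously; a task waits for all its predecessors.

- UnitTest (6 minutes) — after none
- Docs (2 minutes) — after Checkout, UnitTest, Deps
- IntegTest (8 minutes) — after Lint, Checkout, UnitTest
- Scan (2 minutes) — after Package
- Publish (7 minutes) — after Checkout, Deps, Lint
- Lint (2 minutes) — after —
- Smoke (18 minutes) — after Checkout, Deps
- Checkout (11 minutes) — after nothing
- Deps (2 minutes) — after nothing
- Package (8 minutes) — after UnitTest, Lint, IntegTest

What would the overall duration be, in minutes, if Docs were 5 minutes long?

The binding path is Checkout→IntegTest→Package→Scan = 11+8+8+2 = 29; finish at 29 minutes.
Docs is off the critical path — its longest chain is 13 minutes, giving 16 of slack.
That remains the longest chain; total 29 minutes.

29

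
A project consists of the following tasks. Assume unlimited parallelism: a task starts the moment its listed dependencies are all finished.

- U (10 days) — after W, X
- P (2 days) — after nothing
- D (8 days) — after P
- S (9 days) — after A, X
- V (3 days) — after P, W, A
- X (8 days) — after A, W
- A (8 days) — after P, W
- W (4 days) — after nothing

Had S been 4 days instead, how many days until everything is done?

30

Baseline: W→A→X→U = 4+8+8+10 = 30 → 30 days.
S has 1 day of float (longest path through it is 29).
No other chain overtakes it, so the finish is 30 days.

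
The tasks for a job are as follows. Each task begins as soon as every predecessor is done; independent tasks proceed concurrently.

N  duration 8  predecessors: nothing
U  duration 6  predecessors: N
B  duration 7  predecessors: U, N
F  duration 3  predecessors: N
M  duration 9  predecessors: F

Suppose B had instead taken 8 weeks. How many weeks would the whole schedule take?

The binding path is N→U→B = 8+6+7 = 21; finish at 21 weeks.
B lies on that path, so at 8 weeks the path becomes 22 weeks.
The critical path is still N→U→B; finish is now 22 weeks.

22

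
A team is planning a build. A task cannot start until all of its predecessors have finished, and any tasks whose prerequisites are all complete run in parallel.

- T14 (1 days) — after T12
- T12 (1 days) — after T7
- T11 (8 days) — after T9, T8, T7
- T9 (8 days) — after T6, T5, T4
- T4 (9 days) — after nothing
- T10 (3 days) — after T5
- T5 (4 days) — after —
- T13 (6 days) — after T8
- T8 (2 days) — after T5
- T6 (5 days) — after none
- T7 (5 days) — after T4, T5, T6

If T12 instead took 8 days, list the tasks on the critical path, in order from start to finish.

The binding path is T4→T9→T11 = 9+8+8 = 25; finish at 25 days.
T12 is off the critical path — its longest chain is 16 days, giving 9 of slack.
The critical path is still T4→T9→T11; finish is now 25 days.

T4, T9, T11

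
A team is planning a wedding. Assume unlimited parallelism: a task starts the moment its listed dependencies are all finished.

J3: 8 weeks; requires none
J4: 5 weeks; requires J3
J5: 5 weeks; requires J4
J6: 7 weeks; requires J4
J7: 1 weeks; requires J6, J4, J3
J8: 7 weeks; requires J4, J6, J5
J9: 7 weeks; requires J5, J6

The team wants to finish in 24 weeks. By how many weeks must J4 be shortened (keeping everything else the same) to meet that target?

3

Current finish: 27 weeks; target: 24.
J4 is on every critical path, so each week cut from J4 cuts the finish by one (this holds down to a finish of 23).
Need 27 − 24 = 3 weeks off J4 → J4 becomes 2 weeks, finish becomes 24.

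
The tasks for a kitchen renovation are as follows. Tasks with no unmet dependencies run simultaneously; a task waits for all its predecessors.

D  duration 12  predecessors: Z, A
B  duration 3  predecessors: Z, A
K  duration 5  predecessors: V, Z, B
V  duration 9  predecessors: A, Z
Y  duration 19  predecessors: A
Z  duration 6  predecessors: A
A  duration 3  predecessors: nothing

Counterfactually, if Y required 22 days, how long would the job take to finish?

25

The binding path is A→Z→V→K = 3+6+9+5 = 23; finish at 23 days.
The longest path through Y is only 22 days, so Y has float 1.
Now A→Y = 3+22 = 25 is longest, so the finish becomes 25 days.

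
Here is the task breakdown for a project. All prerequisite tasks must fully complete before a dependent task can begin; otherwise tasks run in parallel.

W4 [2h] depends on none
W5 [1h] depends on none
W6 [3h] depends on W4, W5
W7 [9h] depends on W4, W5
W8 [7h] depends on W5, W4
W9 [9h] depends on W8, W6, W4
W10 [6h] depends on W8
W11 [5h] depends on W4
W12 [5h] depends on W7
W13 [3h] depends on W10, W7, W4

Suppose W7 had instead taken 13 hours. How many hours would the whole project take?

As given, the longest chain is W4→W8→W9 = 2+7+9 = 18, so the finish is 18 hours.
W7 has 2 hours of float (longest path through it is 16).
Now W4→W7→W12 = 2+13+5 = 20 is longest, so the finish becomes 20 hours.

20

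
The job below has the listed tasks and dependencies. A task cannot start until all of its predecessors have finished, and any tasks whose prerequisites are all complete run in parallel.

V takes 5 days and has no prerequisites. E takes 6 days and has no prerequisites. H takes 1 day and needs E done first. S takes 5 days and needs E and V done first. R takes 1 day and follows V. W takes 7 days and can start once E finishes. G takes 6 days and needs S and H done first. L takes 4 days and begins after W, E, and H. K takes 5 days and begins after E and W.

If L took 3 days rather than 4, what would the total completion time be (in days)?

18

The binding path is E→W→K = 6+7+5 = 18; finish at 18 days.
L has 1 day of float (longest path through it is 17).
No other chain overtakes it, so the finish is 18 days.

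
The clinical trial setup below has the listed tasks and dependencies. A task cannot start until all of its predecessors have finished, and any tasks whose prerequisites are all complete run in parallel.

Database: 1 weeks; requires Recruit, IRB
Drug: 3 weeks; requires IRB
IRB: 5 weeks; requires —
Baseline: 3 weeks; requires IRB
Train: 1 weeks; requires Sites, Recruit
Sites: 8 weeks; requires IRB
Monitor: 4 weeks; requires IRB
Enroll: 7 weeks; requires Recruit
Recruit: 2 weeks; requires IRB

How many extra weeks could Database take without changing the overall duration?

6

Critical path: IRB→Sites→Train = 5+8+1 = 14, so the finish is 14 weeks.
Longest path through Database: 8 weeks (earliest finish 8, latest finish 14).
Float = 14 − 8 = 6.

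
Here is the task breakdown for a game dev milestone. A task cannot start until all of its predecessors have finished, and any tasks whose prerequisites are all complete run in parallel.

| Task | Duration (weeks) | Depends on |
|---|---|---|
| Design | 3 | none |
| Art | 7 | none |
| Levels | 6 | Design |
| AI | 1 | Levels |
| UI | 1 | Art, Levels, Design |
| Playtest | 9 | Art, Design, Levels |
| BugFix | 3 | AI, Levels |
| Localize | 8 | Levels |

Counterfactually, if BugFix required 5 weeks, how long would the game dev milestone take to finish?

18

Actual critical path: Design→Levels→Playtest = 3+6+9 = 18 ⇒ 18 weeks.
The longest path through BugFix is only 13 weeks, so BugFix has float 5.
That remains the longest chain; total 18 weeks.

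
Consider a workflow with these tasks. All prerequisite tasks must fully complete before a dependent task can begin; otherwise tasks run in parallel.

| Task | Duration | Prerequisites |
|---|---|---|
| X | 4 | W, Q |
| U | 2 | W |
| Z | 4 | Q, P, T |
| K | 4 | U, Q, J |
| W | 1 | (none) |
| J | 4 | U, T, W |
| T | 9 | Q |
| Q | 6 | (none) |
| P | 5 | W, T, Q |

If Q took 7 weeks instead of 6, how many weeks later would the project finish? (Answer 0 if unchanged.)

1

Baseline: Q→T→P→Z = 6+9+5+4 = 24 → 24 weeks.
Since Q is critical, the +1 change carries straight to that chain (now 25 weeks).
No other chain overtakes it, so the finish is 25 weeks.
Change in finish: 25 − 24 = +1 weeks.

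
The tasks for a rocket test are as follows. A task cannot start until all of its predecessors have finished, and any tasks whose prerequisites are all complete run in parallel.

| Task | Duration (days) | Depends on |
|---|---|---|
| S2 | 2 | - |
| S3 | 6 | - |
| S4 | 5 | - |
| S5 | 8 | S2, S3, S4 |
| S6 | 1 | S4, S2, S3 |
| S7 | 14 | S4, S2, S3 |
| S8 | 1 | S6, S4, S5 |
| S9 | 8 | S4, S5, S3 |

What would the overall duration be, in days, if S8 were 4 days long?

Critical path before the change: S3→S5→S9 = 6+8+8 = 22 giving 22 days.
S8 is off the critical path — its longest chain is 15 days, giving 7 of slack.
No other chain overtakes it, so the finish is 22 days.

22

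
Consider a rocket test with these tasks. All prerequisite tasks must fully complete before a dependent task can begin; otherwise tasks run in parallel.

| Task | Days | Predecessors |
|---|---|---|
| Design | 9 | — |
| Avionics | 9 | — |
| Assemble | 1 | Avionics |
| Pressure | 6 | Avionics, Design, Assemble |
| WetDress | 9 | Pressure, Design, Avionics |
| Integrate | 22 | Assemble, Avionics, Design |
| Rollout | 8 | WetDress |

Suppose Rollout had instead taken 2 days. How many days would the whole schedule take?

32

Critical path before the change: Avionics→Assemble→Pressure→WetDress→Rollout = 9+1+6+9+8 = 33 giving 33 days.
Since Rollout is critical, the -6 change carries straight to that chain (now 27 days).
The binding chain switches to Avionics→Assemble→Integrate = 9+1+22 = 32; finish 32 days.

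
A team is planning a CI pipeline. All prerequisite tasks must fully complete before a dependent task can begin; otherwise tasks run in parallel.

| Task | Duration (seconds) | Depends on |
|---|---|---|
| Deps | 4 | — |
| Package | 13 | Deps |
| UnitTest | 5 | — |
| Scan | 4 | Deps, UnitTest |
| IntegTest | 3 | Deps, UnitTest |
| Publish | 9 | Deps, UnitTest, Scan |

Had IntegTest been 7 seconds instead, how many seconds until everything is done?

As given, the longest chain is UnitTest→Scan→Publish = 5+4+9 = 18, so the finish is 18 seconds.
The longest path through IntegTest is only 8 seconds, so IntegTest has float 10.
The critical path is still UnitTest→Scan→Publish; finish is now 18 seconds.

18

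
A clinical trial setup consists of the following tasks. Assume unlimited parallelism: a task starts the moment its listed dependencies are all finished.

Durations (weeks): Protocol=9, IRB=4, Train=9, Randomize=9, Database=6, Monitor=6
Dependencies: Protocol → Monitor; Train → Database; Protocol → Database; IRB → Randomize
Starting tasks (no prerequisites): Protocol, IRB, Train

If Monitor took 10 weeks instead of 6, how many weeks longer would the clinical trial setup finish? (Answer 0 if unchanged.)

Actual critical path: Protocol→Monitor = 9+6 = 15 ⇒ 15 weeks.
Since Monitor is critical, the +4 change carries straight to that chain (now 19 weeks).
That remains the longest chain; total 19 weeks.
Change in finish: 19 − 15 = +4 weeks.

4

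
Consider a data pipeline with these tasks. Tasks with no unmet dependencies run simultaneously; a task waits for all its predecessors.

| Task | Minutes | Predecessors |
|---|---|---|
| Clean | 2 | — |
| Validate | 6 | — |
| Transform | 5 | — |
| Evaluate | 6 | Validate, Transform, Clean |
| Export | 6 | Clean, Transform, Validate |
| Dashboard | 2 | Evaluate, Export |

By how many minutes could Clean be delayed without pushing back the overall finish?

Critical path: Validate→Evaluate→Dashboard = 6+6+2 = 14, so the finish is 14 minutes.
Clean finishes as early as 2 and must finish by 6.
Slack of Clean = 4 − 0 = 4 minutes.

4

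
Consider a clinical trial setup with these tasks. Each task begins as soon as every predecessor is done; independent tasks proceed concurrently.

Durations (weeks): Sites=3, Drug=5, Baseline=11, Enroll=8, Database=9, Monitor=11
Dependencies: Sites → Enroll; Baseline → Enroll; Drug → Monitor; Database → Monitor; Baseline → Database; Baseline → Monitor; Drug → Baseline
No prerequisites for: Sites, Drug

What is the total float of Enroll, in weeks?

12

The longest chain is Drug→Baseline→Database→Monitor = 5+11+9+11 = 36; overall finish 36 weeks.
Longest path through Enroll: 24 weeks (earliest finish 24, latest finish 36).
Float = 36 − 24 = 12.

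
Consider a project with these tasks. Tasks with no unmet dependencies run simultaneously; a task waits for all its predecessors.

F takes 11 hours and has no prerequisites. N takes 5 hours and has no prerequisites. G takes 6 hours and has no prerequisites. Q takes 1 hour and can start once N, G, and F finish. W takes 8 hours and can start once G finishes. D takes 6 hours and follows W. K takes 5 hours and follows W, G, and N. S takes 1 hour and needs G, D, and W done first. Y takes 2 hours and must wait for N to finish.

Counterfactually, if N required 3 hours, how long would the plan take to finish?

The binding path is G→W→D→S = 6+8+6+1 = 21; finish at 21 hours.
N is off the critical path — its longest chain is 10 hours, giving 11 of slack.
That remains the longest chain; total 21 hours.

21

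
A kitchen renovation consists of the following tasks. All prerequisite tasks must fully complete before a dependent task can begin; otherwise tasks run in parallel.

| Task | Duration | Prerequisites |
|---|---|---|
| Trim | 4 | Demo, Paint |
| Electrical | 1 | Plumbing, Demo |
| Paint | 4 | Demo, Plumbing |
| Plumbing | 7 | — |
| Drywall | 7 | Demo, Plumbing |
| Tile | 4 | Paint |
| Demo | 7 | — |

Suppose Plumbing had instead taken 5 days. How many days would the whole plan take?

15

Critical path before the change: Plumbing→Paint→Tile = 7+4+4 = 15 giving 15 days.
Since Plumbing is critical, the -2 change carries straight to that chain (now 13 days).
The binding chain switches to Demo→Paint→Tile = 7+4+4 = 15; finish 15 days.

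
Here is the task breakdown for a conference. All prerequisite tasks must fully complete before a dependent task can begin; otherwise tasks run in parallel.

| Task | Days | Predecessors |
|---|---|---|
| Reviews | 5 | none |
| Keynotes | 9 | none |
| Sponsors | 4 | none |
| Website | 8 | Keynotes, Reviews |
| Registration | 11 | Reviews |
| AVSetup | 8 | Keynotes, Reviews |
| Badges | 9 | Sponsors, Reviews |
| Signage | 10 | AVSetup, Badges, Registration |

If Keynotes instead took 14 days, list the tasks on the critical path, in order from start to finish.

Keynotes, AVSetup, Signage

As given, the longest chain is Keynotes→AVSetup→Signage = 9+8+10 = 27, so the finish is 27 days.
Since Keynotes is critical, the +5 change carries straight to that chain (now 32 days).
No other chain overtakes it, so the finish is 32 days.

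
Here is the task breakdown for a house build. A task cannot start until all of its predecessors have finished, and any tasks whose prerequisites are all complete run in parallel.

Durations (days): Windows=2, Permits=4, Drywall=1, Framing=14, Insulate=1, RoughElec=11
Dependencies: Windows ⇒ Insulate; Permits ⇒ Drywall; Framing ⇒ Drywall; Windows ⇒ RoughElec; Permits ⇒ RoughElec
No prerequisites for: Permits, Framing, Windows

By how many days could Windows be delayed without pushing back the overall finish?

2

The longest chain is Permits→RoughElec = 4+11 = 15; overall finish 15 days.
Windows finishes as early as 2 and must finish by 4.
Float = 15 − 13 = 2.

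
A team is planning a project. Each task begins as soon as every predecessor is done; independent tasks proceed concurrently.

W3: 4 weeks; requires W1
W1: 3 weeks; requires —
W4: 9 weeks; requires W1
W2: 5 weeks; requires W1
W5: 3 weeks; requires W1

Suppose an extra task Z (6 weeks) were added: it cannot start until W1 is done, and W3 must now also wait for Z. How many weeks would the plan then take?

13

Originally the plan takes 12 weeks.
With Z inserted, W3 now waits for max(W1, Z).
New critical path: W1→Z→W3 = 3+6+4 = 13 ⇒ 13 weeks.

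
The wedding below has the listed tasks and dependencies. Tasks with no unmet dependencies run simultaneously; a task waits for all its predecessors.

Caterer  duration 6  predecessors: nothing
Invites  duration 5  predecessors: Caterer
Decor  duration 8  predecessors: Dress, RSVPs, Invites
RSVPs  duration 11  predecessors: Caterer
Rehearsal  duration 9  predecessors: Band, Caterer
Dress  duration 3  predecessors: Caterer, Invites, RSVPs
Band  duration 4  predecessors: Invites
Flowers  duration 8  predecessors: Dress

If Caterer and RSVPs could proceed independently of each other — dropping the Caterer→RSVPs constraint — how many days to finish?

24

With the dependency in place, Caterer→RSVPs→Dress→Flowers = 6+11+3+8 = 28 sets the finish at 28 days.
Without Caterer→RSVPs, RSVPs's earliest start moves from 6 to 0.
New critical path: Caterer→Invites→Band→Rehearsal = 6+5+4+9 = 24 ⇒ 24 days.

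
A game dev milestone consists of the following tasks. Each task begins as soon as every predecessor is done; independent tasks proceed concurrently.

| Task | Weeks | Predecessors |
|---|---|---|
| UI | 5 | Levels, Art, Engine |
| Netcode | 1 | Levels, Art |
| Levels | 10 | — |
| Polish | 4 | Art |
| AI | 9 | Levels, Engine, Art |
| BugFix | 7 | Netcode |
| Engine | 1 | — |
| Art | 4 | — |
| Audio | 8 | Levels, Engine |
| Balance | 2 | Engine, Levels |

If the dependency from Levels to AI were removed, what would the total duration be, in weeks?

With the dependency in place, Levels→AI = 10+9 = 19 sets the finish at 19 weeks.
Without Levels→AI, AI's earliest start moves from 10 to 4.
New critical path: Levels→Audio = 10+8 = 18 ⇒ 18 weeks.

18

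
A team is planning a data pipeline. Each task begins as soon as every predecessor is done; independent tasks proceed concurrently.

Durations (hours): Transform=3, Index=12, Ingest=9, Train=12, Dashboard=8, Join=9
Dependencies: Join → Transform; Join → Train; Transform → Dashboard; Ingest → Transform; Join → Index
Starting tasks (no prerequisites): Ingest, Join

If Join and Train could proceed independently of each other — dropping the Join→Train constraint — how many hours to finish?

21

Before: longest chain Join→Train = 9+12 = 21, finish 21.
Without Join→Train, Train's earliest start moves from 9 to 0.
After: Join→Index = 9+12 = 21 → 21 hours.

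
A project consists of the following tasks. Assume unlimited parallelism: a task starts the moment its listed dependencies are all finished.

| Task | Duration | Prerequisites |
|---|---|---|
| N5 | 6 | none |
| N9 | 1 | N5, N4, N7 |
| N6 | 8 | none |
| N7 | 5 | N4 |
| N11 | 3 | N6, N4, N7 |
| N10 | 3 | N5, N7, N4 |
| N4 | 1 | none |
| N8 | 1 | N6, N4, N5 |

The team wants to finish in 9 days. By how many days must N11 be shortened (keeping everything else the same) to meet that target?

2

Current finish: 11 days; target: 9.
N11 is on every critical path, so each day cut from N11 cuts the finish by one (this holds down to a finish of 9).
Need 11 − 9 = 2 days off N11 → N11 becomes 1 day, finish becomes 9.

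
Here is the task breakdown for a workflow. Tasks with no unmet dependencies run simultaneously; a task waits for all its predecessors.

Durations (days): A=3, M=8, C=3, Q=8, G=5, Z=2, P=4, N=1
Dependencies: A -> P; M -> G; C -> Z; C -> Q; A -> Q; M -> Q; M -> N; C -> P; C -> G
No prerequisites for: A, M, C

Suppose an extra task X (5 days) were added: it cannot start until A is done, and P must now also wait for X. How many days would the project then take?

Originally the project takes 16 days.
With X inserted, P now waits for max(C, A, X).
New critical path: M→Q = 8+8 = 16 ⇒ 16 days.

16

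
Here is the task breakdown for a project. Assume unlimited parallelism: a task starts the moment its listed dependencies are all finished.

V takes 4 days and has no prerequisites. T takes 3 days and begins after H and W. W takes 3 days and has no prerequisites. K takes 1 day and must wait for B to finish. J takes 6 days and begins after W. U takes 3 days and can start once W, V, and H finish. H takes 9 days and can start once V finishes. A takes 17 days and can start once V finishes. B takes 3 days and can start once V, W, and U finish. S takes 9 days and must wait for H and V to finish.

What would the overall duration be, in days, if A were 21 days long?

Baseline: V→H→S = 4+9+9 = 22 → 22 days.
The longest path through A is only 21 days, so A has float 1.
The binding chain switches to V→A = 4+21 = 25; finish 25 days.

25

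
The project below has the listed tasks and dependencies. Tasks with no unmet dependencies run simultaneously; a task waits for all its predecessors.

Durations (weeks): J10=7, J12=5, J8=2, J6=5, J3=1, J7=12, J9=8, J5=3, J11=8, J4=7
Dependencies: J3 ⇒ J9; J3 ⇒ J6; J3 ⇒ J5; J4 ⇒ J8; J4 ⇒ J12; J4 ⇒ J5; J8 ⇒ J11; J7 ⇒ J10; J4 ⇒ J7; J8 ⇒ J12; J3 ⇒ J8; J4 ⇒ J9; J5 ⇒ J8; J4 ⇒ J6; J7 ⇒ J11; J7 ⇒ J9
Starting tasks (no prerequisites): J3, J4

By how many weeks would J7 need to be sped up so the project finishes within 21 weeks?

6

Current finish: 27 weeks; target: 21.
J7 is on every critical path, so each week cut from J7 cuts the finish by one (this holds down to a finish of 20).
Need 27 − 21 = 6 weeks off J7 → J7 becomes 6 weeks, finish becomes 21.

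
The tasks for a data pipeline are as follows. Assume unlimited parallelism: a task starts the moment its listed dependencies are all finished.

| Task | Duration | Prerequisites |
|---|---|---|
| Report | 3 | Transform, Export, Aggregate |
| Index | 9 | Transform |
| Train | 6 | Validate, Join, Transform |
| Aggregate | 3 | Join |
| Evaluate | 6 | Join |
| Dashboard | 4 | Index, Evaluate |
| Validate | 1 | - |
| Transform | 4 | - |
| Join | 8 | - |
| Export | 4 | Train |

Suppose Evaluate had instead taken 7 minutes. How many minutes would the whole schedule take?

The binding path is Join→Train→Export→Report = 8+6+4+3 = 21; finish at 21 minutes.
The longest path through Evaluate is only 18 minutes, so Evaluate has float 3.
That remains the longest chain; total 21 minutes.

21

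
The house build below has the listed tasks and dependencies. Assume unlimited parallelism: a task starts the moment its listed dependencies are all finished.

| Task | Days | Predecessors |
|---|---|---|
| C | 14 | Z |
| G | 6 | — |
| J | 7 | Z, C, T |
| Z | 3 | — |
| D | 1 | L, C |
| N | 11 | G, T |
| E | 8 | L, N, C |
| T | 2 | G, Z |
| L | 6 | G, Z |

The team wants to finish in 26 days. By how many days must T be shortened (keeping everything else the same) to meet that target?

1

Current finish: 27 days; target: 26.
T is on every critical path, so each day cut from T cuts the finish by one (this holds down to a finish of 26).
Need 27 − 26 = 1 day off T → T becomes 1 day, finish becomes 26.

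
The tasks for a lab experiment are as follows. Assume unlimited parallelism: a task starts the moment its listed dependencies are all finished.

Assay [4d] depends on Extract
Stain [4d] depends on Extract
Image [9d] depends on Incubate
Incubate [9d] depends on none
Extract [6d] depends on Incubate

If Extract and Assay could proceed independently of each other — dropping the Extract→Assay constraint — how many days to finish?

With the dependency in place, Incubate→Extract→Assay = 9+6+4 = 19 sets the finish at 19 days.
Without Extract→Assay, Assay's earliest start moves from 15 to 0.
New critical path: Incubate→Extract→Stain = 9+6+4 = 19 ⇒ 19 days.

19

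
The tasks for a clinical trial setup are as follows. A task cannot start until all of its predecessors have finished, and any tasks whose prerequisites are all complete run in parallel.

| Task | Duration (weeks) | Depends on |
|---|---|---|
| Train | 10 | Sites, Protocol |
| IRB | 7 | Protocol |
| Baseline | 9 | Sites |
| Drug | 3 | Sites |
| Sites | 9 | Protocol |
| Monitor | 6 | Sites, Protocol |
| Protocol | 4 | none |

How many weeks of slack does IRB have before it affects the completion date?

The longest chain is Protocol→Sites→Train = 4+9+10 = 23; overall finish 23 weeks.
The longest chain containing IRB totals 11 weeks.
Slack of IRB = 16 − 4 = 12 weeks.

12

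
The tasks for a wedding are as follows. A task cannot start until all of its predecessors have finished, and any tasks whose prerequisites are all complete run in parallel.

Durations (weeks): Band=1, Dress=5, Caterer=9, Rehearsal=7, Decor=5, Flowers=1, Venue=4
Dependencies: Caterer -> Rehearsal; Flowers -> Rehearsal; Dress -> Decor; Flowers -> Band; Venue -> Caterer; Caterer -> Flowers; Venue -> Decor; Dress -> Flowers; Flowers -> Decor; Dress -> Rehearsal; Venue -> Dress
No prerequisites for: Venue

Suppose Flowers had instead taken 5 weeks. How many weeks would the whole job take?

Critical path before the change: Venue→Caterer→Flowers→Rehearsal = 4+9+1+7 = 21 giving 21 weeks.
Flowers is on the critical path; changing it to 5 makes that path 25 weeks.
The critical path is still Venue→Caterer→Flowers→Rehearsal; finish is now 25 weeks.

25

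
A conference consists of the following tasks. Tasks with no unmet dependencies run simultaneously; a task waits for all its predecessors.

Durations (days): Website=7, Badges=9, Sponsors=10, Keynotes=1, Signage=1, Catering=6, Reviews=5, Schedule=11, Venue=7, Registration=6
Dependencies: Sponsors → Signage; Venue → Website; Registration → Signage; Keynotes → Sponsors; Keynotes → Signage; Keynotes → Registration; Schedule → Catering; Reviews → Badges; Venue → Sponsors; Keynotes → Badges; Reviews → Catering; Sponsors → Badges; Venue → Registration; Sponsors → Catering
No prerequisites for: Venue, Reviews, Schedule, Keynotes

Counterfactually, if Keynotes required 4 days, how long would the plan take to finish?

As given, the longest chain is Venue→Sponsors→Badges = 7+10+9 = 26, so the finish is 26 days.
Keynotes is off the critical path — its longest chain is 20 days, giving 6 of slack.
That remains the longest chain; total 26 days.

26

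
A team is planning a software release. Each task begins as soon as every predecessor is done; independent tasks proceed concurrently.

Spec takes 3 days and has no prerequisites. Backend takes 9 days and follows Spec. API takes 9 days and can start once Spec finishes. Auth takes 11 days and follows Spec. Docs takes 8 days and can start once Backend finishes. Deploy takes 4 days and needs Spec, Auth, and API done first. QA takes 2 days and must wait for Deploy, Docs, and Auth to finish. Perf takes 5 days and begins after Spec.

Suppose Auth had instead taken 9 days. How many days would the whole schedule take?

As given, the longest chain is Spec→Backend→Docs→QA = 3+9+8+2 = 22, so the finish is 22 days.
Auth is off the critical path — its longest chain is 20 days, giving 2 of slack.
The critical path is still Spec→Backend→Docs→QA; finish is now 22 days.

22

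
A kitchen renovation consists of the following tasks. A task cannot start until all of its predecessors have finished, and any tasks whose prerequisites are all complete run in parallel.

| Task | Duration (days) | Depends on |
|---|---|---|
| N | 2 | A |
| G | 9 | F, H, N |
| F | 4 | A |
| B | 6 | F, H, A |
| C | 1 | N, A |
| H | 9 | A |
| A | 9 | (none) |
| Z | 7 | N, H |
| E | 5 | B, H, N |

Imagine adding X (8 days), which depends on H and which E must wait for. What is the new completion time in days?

Originally the schedule takes 29 days.
With X inserted, E now waits for max(B, H, N, X).
New critical path: A→H→X→E = 9+9+8+5 = 31 ⇒ 31 days.

31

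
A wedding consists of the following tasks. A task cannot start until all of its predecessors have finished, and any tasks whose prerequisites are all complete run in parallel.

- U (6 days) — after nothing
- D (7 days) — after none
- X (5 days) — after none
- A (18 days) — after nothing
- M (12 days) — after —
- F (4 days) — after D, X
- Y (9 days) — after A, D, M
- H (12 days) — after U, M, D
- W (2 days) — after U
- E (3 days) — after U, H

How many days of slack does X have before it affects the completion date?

The longest chain is A→Y = 18+9 = 27; overall finish 27 days.
Longest path through X: 9 days (earliest finish 5, latest finish 23).
Float = 27 − 9 = 18.

18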